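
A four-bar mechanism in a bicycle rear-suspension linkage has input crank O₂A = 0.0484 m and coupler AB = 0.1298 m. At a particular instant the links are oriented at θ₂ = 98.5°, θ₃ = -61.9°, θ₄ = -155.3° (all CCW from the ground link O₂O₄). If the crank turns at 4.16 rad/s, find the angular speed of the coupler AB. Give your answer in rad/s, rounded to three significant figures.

1.49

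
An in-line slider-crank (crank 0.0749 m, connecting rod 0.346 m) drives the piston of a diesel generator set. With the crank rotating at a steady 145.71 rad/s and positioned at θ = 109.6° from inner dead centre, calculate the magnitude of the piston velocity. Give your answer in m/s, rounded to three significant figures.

9.52

ω = 145.7 rad/s
For an in-line slider-crank, x = r cosθ + √(L² − r² sin²θ), so v = −rω sinθ·[1 + r cosθ/√(L² − r² sin²θ)].
With r = 0.0749 m, L = 0.346 m, θ = 109.6°: √(L² − r² sin²θ) = 0.33873 m.
v = −0.0749·145.7·0.94206·[1 + 0.0749·-0.33545/0.33873] = -9.5187 m/s.
|v| = 9.5187 m/s.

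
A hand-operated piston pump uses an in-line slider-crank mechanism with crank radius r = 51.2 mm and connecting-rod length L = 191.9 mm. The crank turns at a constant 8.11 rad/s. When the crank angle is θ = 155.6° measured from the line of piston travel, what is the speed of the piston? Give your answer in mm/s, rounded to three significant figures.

130

ω = 8.11 rad/s
For an in-line slider-crank, x = r cosθ + √(L² − r² sin²θ), so v = −rω sinθ·[1 + r cosθ/√(L² − r² sin²θ)].
With r = 0.0512 m, L = 0.1919 m, θ = 155.6°: √(L² − r² sin²θ) = 0.19073 m.
v = −0.0512·8.11·0.41310·[1 + 0.0512·-0.91068/0.19073] = -0.1296 m/s.
|v| = 0.1296 m/s = 129.6 mm/s.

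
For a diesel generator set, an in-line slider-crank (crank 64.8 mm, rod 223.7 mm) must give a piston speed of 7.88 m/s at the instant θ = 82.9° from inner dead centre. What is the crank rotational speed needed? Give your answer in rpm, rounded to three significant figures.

For an in-line slider-crank, |v_piston| = rω|sinθ|·[1 + r cosθ/√(L² − r² sin²θ)].
With r = 0.0648 m, L = 0.2237 m, θ = 82.9°: the bracketed kinematic factor |dx/dθ| = 0.066707 m.
ω = v/|dx/dθ| = 7.88/0.066707 = 118.13 rad/s.
N = 60ω/(2π) = 1128 rpm.

1130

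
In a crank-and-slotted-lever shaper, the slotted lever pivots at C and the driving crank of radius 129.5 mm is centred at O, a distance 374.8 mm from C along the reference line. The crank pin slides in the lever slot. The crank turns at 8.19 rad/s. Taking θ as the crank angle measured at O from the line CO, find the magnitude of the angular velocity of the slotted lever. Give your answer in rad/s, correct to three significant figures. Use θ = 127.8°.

1.09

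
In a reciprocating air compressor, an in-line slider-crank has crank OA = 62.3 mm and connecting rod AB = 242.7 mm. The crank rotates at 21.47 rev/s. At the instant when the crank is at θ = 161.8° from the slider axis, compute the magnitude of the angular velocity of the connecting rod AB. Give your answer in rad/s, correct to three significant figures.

33.0

ω = 134.9 rad/s (converted from 21.47 rev/s).
The rod makes angle φ with the slider axis where L sinφ = r sinθ; differentiating, L cosφ·φ̇ = r ω cosθ.
L cosφ = √(L² − r² sin²θ) = 0.24192 m.
|ω_rod| = r ω |cosθ| / √(L² − r² sin²θ) = 0.0623·134.9·0.94997/0.24192 = 33.002 rad/s.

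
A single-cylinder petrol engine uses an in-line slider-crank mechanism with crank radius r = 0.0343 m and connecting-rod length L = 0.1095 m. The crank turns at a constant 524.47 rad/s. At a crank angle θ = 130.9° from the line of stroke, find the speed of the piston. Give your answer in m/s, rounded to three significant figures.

10.7

ω = 524.5 rad/s
For an in-line slider-crank, x = r cosθ + √(L² − r² sin²θ), so v = −rω sinθ·[1 + r cosθ/√(L² − r² sin²θ)].
With r = 0.0343 m, L = 0.1095 m, θ = 130.9°: √(L² − r² sin²θ) = 0.10639 m.
v = −0.0343·524.5·0.75585·[1 + 0.0343·-0.65474/0.10639] = -10.727 m/s.
|v| = 10.727 m/s.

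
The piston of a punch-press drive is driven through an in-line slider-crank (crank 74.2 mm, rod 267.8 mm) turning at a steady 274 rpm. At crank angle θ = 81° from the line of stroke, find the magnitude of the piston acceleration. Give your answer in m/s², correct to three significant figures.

ω = 2π·274/60 = 28.69 rad/s
x(θ) = r cosθ + √(L² − r² sin²θ); with ω constant, a = ω²·d²x/dθ².
d²x/dθ² = −r cosθ − r²(cos2θ)/√u − r⁴ sin²2θ/(4u^{3/2}),  u = L² − r² sin²θ = 0.0663459 m².
Substituting r = 0.0742 m, L = 0.2678 m, θ = 81°: d²x/dθ² = +0.0086788 m.
a = ω²·d²x/dθ² = (28.69)²·(+0.0086788) = +7.1453 m/s²;  |a| = 7.1453 m/s².

7.15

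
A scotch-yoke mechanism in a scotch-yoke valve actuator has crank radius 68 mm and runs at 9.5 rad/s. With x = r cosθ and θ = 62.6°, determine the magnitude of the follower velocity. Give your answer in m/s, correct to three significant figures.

ω = 9.5 rad/s
x = r cosθ ⇒ ẋ = −rω sinθ.
|v| = rω|sinθ| = 0.068·9.5·|sin 62.6°| = 0.57353 m/s.

0.574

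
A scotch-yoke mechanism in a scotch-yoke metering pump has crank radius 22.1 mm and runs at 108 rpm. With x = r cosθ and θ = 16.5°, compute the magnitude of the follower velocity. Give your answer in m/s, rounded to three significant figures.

ω = 11.31 rad/s (from 108 rpm).
x = r cosθ ⇒ ẋ = −rω sinθ.
|v| = rω|sinθ| = 0.0221·11.31·|sin 16.5°| = 0.070988 m/s.

0.0710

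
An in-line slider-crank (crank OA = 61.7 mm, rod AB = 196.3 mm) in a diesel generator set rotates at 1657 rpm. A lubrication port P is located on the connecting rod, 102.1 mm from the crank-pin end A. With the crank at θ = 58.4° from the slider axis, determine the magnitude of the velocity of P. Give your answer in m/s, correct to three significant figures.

ω = 173.5 rad/s.  Crank-pin speed |V_A| = rω = 10.706 m/s, perpendicular to OA.
Rod angle: sinφ = −(r/L) sinθ ⇒ φ = -15.528°; ω_rod = −rω cosθ/√(L²−r²sin²θ) = -29.661 rad/s.
V_P = V_A + ω_rod × AP, with AP = 0.1021 m along the rod.
Components: V_Px = −rω sinθ − a·ω_rod·sinφ = -9.9295 m/s;  V_Py = rω cosθ + a·ω_rod·cosφ = +2.6921 m/s.
|V_P| = √(V_Px² + V_Py²) = 10.288 m/s.

10.3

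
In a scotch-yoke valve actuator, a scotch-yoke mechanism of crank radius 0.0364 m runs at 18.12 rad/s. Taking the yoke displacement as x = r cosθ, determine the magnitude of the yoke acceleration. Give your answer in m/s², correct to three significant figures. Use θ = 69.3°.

ω = 18.12 rad/s
x = r cosθ ⇒ ẍ = −rω² cosθ (ω constant).
|a| = rω²|cosθ| = 0.0364·(18.12)²·|cos 69.3°| = 4.2245 m/s².

4.22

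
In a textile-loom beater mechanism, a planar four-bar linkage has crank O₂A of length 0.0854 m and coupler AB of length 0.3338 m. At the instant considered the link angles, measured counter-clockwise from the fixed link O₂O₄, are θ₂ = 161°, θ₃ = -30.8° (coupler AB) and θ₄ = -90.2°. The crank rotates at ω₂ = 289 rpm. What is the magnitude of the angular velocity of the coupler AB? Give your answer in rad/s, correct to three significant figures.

ω₂ = 30.26 rad/s (from 289 rpm).
Differentiating the loop-closure r₂e^{iθ₂}+r₃e^{iθ₃}=r₁+r₄e^{iθ₄} gives r₂ω₂e^{iθ₂}+r₃ω₃e^{iθ₃}=r₄ω₄e^{iθ₄}.
Eliminating the other unknown: ω₃ = r₂ω₂ sin(θ₄−θ₂) / [r₃ sin(θ₃−θ₄)].
Numerator sine = +0.94665; denominator sine = +0.86074.
Result = 0.0854·30.26·(+0.94665) / (0.3338·(+0.86074)) = +8.5156 rad/s; magnitude 8.5156 rad/s.

8.52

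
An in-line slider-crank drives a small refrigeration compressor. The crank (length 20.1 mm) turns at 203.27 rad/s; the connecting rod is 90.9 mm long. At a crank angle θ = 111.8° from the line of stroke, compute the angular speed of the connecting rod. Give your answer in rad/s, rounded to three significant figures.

ω = 203.3 rad/s
The rod makes angle φ with the slider axis where L sinφ = r sinθ; differentiating, L cosφ·φ̇ = r ω cosθ.
L cosφ = √(L² − r² sin²θ) = 0.088964 m.
|ω_rod| = r ω |cosθ| / √(L² − r² sin²θ) = 0.0201·203.3·0.37137/0.088964 = 17.055 rad/s.

17.1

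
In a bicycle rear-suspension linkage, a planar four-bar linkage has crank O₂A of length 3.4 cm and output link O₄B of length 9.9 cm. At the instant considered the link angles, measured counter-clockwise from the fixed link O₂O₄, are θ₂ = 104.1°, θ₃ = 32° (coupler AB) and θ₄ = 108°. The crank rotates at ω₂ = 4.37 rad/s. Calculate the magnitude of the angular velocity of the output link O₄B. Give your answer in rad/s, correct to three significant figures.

ω₂ = 4.37 rad/s
Differentiating the loop-closure r₂e^{iθ₂}+r₃e^{iθ₃}=r₁+r₄e^{iθ₄} gives r₂ω₂e^{iθ₂}+r₃ω₃e^{iθ₃}=r₄ω₄e^{iθ₄}.
Eliminating the other unknown: ω₄ = r₂ω₂ sin(θ₂−θ₃) / [r₄ sin(θ₄−θ₃)].
Numerator sine = +0.95159; denominator sine = +0.97030.
Result = 0.034·4.37·(+0.95159) / (0.099·(+0.97030)) = +1.4719 rad/s; magnitude 1.4719 rad/s.

1.47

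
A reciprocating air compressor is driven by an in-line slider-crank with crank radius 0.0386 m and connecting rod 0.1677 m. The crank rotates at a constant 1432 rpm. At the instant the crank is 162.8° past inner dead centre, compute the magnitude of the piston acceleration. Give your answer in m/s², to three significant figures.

663

ω = 2π·1432/60 = 150 rad/s
x(θ) = r cosθ + √(L² − r² sin²θ); with ω constant, a = ω²·d²x/dθ².
d²x/dθ² = −r cosθ − r²(cos2θ)/√u − r⁴ sin²2θ/(4u^{3/2}),  u = L² − r² sin²θ = 0.027993 m².
Substituting r = 0.0386 m, L = 0.1677 m, θ = 162.8°: d²x/dθ² = +0.029488 m.
a = ω²·d²x/dθ² = (150)²·(+0.029488) = +663.11 m/s²;  |a| = 663.11 m/s².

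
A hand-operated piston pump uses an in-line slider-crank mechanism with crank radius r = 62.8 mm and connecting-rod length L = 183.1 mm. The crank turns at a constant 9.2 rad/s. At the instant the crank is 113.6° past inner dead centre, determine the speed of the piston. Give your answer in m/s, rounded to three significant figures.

ω = 9.2 rad/s
For an in-line slider-crank, x = r cosθ + √(L² − r² sin²θ), so v = −rω sinθ·[1 + r cosθ/√(L² − r² sin²θ)].
With r = 0.0628 m, L = 0.1831 m, θ = 113.6°: √(L² − r² sin²θ) = 0.17382 m.
v = −0.0628·9.2·0.91636·[1 + 0.0628·-0.40035/0.17382] = -0.45286 m/s.
|v| = 0.45286 m/s.

0.453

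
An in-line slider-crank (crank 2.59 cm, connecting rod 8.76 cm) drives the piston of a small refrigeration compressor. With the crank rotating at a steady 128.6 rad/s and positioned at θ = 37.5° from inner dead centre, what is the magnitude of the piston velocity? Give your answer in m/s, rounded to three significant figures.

2.51

ω = 128.6 rad/s
For an in-line slider-crank, x = r cosθ + √(L² − r² sin²θ), so v = −rω sinθ·[1 + r cosθ/√(L² − r² sin²θ)].
With r = 0.0259 m, L = 0.0876 m, θ = 37.5°: √(L² − r² sin²θ) = 0.086169 m.
v = −0.0259·128.6·0.60876·[1 + 0.0259·0.79335/0.086169] = -2.5111 m/s.
|v| = 2.5111 m/s.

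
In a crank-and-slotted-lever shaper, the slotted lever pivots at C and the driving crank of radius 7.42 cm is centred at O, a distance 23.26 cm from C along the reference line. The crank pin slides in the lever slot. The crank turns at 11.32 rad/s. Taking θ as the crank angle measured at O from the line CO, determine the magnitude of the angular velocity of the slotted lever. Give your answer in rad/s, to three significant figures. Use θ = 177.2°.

ω = 11.32 rad/s
Crank pin A relative to C: A = (d + r cosθ, r sinθ); lever angle φ = atan2(r sinθ, d + r cosθ).
Differentiating tanφ: φ̇ = rω(d cosθ + r)/(d² + r² + 2dr cosθ).
d² + r² + 2dr cosθ = |CA|² = 0.0251318 m²;  d cosθ + r = -0.15812 m.
|ω_lever| = |0.0742·11.32·-0.15812| / 0.0251318 = 5.2847 rad/s.

5.28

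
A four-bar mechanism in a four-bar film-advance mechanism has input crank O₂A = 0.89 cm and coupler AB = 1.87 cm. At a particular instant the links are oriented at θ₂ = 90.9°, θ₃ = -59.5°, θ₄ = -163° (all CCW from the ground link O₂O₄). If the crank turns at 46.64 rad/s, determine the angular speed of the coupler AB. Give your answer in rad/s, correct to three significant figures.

21.9

ω₂ = 46.64 rad/s
Differentiating the loop-closure r₂e^{iθ₂}+r₃e^{iθ₃}=r₁+r₄e^{iθ₄} gives r₂ω₂e^{iθ₂}+r₃ω₃e^{iθ₃}=r₄ω₄e^{iθ₄}.
Eliminating the other unknown: ω₃ = r₂ω₂ sin(θ₄−θ₂) / [r₃ sin(θ₃−θ₄)].
Numerator sine = +0.96078; denominator sine = +0.97237.
Result = 0.0089·46.64·(+0.96078) / (0.0187·(+0.97237)) = +21.933 rad/s; magnitude 21.933 rad/s.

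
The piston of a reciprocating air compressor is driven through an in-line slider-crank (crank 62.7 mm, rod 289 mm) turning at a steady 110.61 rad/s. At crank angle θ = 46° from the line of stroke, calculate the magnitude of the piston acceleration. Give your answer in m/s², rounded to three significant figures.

529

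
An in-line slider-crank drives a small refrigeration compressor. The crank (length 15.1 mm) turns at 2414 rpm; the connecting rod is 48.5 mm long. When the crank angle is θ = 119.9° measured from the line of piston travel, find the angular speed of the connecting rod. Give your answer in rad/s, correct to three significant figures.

40.7

ω = 252.8 rad/s (converted from 2414 rpm).
The rod makes angle φ with the slider axis where L sinφ = r sinθ; differentiating, L cosφ·φ̇ = r ω cosθ.
L cosφ = √(L² − r² sin²θ) = 0.0467 m.
|ω_rod| = r ω |cosθ| / √(L² − r² sin²θ) = 0.0151·252.8·0.49849/0.0467 = 40.745 rad/s.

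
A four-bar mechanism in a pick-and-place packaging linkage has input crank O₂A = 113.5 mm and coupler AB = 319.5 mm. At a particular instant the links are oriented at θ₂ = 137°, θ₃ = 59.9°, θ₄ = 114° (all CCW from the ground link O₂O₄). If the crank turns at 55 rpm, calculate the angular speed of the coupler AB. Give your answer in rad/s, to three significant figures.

ω₂ = 5.76 rad/s (from 55 rpm).
Differentiating the loop-closure r₂e^{iθ₂}+r₃e^{iθ₃}=r₁+r₄e^{iθ₄} gives r₂ω₂e^{iθ₂}+r₃ω₃e^{iθ₃}=r₄ω₄e^{iθ₄}.
Eliminating the other unknown: ω₃ = r₂ω₂ sin(θ₄−θ₂) / [r₃ sin(θ₃−θ₄)].
Numerator sine = -0.39073; denominator sine = -0.81004.
Result = 0.1135·5.76·(-0.39073) / (0.3195·(-0.81004)) = +0.98693 rad/s; magnitude 0.98693 rad/s.

0.987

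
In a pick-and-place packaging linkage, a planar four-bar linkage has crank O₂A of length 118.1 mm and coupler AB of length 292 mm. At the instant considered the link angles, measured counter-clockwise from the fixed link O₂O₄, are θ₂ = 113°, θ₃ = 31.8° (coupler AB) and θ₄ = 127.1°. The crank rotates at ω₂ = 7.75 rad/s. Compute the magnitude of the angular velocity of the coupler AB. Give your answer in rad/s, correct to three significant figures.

ω₂ = 7.75 rad/s
Differentiating the loop-closure r₂e^{iθ₂}+r₃e^{iθ₃}=r₁+r₄e^{iθ₄} gives r₂ω₂e^{iθ₂}+r₃ω₃e^{iθ₃}=r₄ω₄e^{iθ₄}.
Eliminating the other unknown: ω₃ = r₂ω₂ sin(θ₄−θ₂) / [r₃ sin(θ₃−θ₄)].
Numerator sine = +0.24362; denominator sine = -0.99572.
Result = 0.1181·7.75·(+0.24362) / (0.292·(-0.99572)) = -0.76689 rad/s; magnitude 0.76689 rad/s.

0.767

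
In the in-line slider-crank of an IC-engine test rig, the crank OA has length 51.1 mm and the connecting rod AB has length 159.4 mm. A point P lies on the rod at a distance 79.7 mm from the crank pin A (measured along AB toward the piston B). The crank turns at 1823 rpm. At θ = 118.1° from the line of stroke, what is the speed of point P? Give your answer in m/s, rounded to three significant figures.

ω = 190.9 rad/s.  Crank-pin speed |V_A| = rω = 9.7552 m/s, perpendicular to OA.
Rod angle: sinφ = −(r/L) sinθ ⇒ φ = -16.427°; ω_rod = −rω cosθ/√(L²−r²sin²θ) = +30.052 rad/s.
V_P = V_A + ω_rod × AP, with AP = 0.0797 m along the rod.
Components: V_Px = −rω sinθ − a·ω_rod·sinφ = -7.928 m/s;  V_Py = rω cosθ + a·ω_rod·cosφ = -2.2974 m/s.
|V_P| = √(V_Px² + V_Py²) = 8.2542 m/s.

8.25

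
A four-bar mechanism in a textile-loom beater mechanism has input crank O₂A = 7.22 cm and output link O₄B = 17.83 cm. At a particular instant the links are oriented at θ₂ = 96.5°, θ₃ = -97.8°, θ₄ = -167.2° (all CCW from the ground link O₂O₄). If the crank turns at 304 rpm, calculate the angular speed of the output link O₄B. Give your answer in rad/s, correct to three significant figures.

3.40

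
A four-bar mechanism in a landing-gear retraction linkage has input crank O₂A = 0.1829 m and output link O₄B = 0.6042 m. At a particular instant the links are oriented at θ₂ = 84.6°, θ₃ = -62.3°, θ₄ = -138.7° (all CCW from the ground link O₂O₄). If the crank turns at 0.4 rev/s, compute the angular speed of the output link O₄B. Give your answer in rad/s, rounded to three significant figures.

0.427

ω₂ = 2.513 rad/s (from 0.4 rev/s).
Differentiating the loop-closure r₂e^{iθ₂}+r₃e^{iθ₃}=r₁+r₄e^{iθ₄} gives r₂ω₂e^{iθ₂}+r₃ω₃e^{iθ₃}=r₄ω₄e^{iθ₄}.
Eliminating the other unknown: ω₄ = r₂ω₂ sin(θ₂−θ₃) / [r₄ sin(θ₄−θ₃)].
Numerator sine = +0.54610; denominator sine = -0.97196.
Result = 0.1829·2.513·(+0.54610) / (0.6042·(-0.97196)) = -0.42746 rad/s; magnitude 0.42746 rad/s.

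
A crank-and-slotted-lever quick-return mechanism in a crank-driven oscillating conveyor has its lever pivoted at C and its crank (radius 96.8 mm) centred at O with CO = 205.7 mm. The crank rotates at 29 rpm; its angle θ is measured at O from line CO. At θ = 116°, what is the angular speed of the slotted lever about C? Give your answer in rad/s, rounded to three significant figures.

ω = 3.037 rad/s (from 29 rpm).
Crank pin A relative to C: A = (d + r cosθ, r sinθ); lever angle φ = atan2(r sinθ, d + r cosθ).
Differentiating tanφ: φ̇ = rω(d cosθ + r)/(d² + r² + 2dr cosθ).
d² + r² + 2dr cosθ = |CA|² = 0.0342252 m²;  d cosθ + r = +0.0066271 m.
|ω_lever| = |0.0968·3.037·+0.0066271| / 0.0342252 = 0.056921 rad/s.

0.0569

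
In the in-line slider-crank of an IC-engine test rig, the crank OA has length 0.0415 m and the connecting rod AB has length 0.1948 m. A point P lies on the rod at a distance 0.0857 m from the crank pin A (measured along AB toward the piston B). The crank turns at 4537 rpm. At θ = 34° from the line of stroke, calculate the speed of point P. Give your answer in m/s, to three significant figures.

15.0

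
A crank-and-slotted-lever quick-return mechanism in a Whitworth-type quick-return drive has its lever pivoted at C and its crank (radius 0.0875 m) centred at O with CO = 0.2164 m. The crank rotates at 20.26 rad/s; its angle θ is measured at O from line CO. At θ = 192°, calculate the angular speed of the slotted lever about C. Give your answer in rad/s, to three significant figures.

ω = 20.26 rad/s
Crank pin A relative to C: A = (d + r cosθ, r sinθ); lever angle φ = atan2(r sinθ, d + r cosθ).
Differentiating tanφ: φ̇ = rω(d cosθ + r)/(d² + r² + 2dr cosθ).
d² + r² + 2dr cosθ = |CA|² = 0.0174428 m²;  d cosθ + r = -0.12417 m.
|ω_lever| = |0.0875·20.26·-0.12417| / 0.0174428 = 12.62 rad/s.

12.6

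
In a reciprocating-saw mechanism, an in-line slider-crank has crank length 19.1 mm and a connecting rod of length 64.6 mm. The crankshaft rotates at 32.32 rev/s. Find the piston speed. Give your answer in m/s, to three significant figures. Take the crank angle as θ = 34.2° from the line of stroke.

2.72

ω = 2π·32.3 = 203.1 rad/s
For an in-line slider-crank, x = r cosθ + √(L² − r² sin²θ), so v = −rω sinθ·[1 + r cosθ/√(L² − r² sin²θ)].
With r = 0.0191 m, L = 0.0646 m, θ = 34.2°: √(L² − r² sin²θ) = 0.063702 m.
v = −0.0191·203.1·0.56208·[1 + 0.0191·0.82708/0.063702] = -2.7208 m/s.
|v| = 2.7208 m/s.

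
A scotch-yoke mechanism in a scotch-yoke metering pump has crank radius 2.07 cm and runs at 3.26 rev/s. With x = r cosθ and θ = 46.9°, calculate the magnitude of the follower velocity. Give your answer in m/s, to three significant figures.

0.310

ω = 20.48 rad/s (from 3.26 rev/s).
x = r cosθ ⇒ ẋ = −rω sinθ.
|v| = rω|sinθ| = 0.0207·20.48·|sin 46.9°| = 0.30959 m/s.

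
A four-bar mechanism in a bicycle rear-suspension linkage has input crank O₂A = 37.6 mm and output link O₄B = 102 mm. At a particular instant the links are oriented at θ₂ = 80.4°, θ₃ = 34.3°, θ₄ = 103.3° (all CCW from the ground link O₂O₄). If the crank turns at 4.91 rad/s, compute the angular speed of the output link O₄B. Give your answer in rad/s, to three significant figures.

1.40

ω₂ = 4.91 rad/s
Differentiating the loop-closure r₂e^{iθ₂}+r₃e^{iθ₃}=r₁+r₄e^{iθ₄} gives r₂ω₂e^{iθ₂}+r₃ω₃e^{iθ₃}=r₄ω₄e^{iθ₄}.
Eliminating the other unknown: ω₄ = r₂ω₂ sin(θ₂−θ₃) / [r₄ sin(θ₄−θ₃)].
Numerator sine = +0.72055; denominator sine = +0.93358.
Result = 0.0376·4.91·(+0.72055) / (0.102·(+0.93358)) = +1.397 rad/s; magnitude 1.397 rad/s.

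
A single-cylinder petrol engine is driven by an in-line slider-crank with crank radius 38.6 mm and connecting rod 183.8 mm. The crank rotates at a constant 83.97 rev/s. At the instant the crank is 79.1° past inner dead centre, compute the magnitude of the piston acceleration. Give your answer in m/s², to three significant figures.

ω = 2π·84 = 527.6 rad/s
x(θ) = r cosθ + √(L² − r² sin²θ); with ω constant, a = ω²·d²x/dθ².
d²x/dθ² = −r cosθ − r²(cos2θ)/√u − r⁴ sin²2θ/(4u^{3/2}),  u = L² − r² sin²θ = 0.0323458 m².
Substituting r = 0.0386 m, L = 0.1838 m, θ = 79.1°: d²x/dθ² = +0.00037979 m.
a = ω²·d²x/dθ² = (527.6)²·(+0.00037979) = +105.72 m/s²;  |a| = 105.72 m/s².

106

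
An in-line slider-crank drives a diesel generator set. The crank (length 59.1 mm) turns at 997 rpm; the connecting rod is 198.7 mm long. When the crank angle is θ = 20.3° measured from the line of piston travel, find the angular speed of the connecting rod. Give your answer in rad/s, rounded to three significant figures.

29.3

ω = 104.4 rad/s (converted from 997 rpm).
The rod makes angle φ with the slider axis where L sinφ = r sinθ; differentiating, L cosφ·φ̇ = r ω cosθ.
L cosφ = √(L² − r² sin²θ) = 0.19764 m.
|ω_rod| = r ω |cosθ| / √(L² − r² sin²θ) = 0.0591·104.4·0.93789/0.19764 = 29.281 rad/s.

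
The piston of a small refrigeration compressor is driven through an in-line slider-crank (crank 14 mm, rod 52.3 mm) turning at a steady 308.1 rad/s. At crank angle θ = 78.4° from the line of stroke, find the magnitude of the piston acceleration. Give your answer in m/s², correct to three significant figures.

ω = 308.1 rad/s
x(θ) = r cosθ + √(L² − r² sin²θ); with ω constant, a = ω²·d²x/dθ².
d²x/dθ² = −r cosθ − r²(cos2θ)/√u − r⁴ sin²2θ/(4u^{3/2}),  u = L² − r² sin²θ = 0.00254721 m².
Substituting r = 0.014 m, L = 0.0523 m, θ = 78.4°: d²x/dθ² = +0.00074278 m.
a = ω²·d²x/dθ² = (308.1)²·(+0.00074278) = +70.509 m/s²;  |a| = 70.509 m/s².

70.5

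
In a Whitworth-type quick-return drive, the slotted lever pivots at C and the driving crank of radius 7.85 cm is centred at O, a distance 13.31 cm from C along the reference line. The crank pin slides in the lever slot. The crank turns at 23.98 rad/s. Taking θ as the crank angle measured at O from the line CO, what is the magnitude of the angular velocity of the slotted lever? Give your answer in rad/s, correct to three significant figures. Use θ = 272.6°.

ω = 23.98 rad/s
Crank pin A relative to C: A = (d + r cosθ, r sinθ); lever angle φ = atan2(r sinθ, d + r cosθ).
Differentiating tanφ: φ̇ = rω(d cosθ + r)/(d² + r² + 2dr cosθ).
d² + r² + 2dr cosθ = |CA|² = 0.0248258 m²;  d cosθ + r = +0.084538 m.
|ω_lever| = |0.0785·23.98·+0.084538| / 0.0248258 = 6.4101 rad/s.

6.41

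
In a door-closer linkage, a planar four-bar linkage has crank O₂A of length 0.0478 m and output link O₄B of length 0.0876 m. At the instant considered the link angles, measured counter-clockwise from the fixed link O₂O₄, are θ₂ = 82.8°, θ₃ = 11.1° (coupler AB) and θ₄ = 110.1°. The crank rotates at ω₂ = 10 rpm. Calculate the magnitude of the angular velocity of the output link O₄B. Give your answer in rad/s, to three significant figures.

0.549

ω₂ = 1.047 rad/s (from 10 rpm).
Differentiating the loop-closure r₂e^{iθ₂}+r₃e^{iθ₃}=r₁+r₄e^{iθ₄} gives r₂ω₂e^{iθ₂}+r₃ω₃e^{iθ₃}=r₄ω₄e^{iθ₄}.
Eliminating the other unknown: ω₄ = r₂ω₂ sin(θ₂−θ₃) / [r₄ sin(θ₄−θ₃)].
Numerator sine = +0.94943; denominator sine = +0.98769.
Result = 0.0478·1.047·(+0.94943) / (0.0876·(+0.98769)) = +0.54928 rad/s; magnitude 0.54928 rad/s.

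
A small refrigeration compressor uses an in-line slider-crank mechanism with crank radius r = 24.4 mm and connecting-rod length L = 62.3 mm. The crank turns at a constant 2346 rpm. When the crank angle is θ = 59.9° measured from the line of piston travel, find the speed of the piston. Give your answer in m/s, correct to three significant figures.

ω = 2π·2346/60 = 245.7 rad/s
For an in-line slider-crank, x = r cosθ + √(L² − r² sin²θ), so v = −rω sinθ·[1 + r cosθ/√(L² − r² sin²θ)].
With r = 0.0244 m, L = 0.0623 m, θ = 59.9°: √(L² − r² sin²θ) = 0.058615 m.
v = −0.0244·245.7·0.86515·[1 + 0.0244·0.50151/0.058615] = -6.2688 m/s.
|v| = 6.2688 m/s.

6.27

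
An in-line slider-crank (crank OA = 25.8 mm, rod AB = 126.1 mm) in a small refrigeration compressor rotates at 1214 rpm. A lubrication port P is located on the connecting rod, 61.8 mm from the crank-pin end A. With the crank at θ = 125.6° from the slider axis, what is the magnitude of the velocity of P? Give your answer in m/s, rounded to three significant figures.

2.69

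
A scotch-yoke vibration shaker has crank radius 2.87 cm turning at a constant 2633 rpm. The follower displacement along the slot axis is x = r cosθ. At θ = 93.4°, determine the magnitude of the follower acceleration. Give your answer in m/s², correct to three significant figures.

129

ω = 275.7 rad/s (from 2633 rpm).
x = r cosθ ⇒ ẍ = −rω² cosθ (ω constant).
|a| = rω²|cosθ| = 0.0287·(275.7)²·|cos 93.4°| = 129.4 m/s².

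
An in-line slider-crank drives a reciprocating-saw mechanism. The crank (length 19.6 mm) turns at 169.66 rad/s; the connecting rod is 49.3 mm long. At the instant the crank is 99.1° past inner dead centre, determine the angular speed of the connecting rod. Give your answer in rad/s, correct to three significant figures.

11.6

ω = 169.7 rad/s
The rod makes angle φ with the slider axis where L sinφ = r sinθ; differentiating, L cosφ·φ̇ = r ω cosθ.
L cosφ = √(L² − r² sin²θ) = 0.045342 m.
|ω_rod| = r ω |cosθ| / √(L² − r² sin²θ) = 0.0196·169.7·0.15816/0.045342 = 11.599 rad/s.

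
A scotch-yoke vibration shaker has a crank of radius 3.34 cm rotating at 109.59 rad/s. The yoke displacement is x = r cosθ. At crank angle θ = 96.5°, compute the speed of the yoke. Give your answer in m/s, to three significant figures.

ω = 109.6 rad/s
x = r cosθ ⇒ ẋ = −rω sinθ.
|v| = rω|sinθ| = 0.0334·109.6·|sin 96.5°| = 3.6368 m/s.

3.64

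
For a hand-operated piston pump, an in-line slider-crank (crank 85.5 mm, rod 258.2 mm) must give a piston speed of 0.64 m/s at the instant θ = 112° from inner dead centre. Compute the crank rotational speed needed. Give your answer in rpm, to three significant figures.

For an in-line slider-crank, |v_piston| = rω|sinθ|·[1 + r cosθ/√(L² − r² sin²θ)].
With r = 0.0855 m, L = 0.2582 m, θ = 112°: the bracketed kinematic factor |dx/dθ| = 0.068941 m.
ω = v/|dx/dθ| = 0.64/0.068941 = 9.2832 rad/s.
N = 60ω/(2π) = 88.648 rpm.

88.6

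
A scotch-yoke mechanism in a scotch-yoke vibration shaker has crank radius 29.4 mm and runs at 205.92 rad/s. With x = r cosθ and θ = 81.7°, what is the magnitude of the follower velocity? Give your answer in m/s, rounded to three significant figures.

ω = 205.9 rad/s
x = r cosθ ⇒ ẋ = −rω sinθ.
|v| = rω|sinθ| = 0.0294·205.9·|sin 81.7°| = 5.9906 m/s.

5.99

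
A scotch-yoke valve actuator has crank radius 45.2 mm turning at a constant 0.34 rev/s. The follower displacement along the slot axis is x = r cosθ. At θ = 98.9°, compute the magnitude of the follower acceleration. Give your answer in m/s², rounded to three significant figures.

0.0319

ω = 2.136 rad/s (from 0.34 rev/s).
x = r cosθ ⇒ ẍ = −rω² cosθ (ω constant).
|a| = rω²|cosθ| = 0.0452·(2.136)²·|cos 98.9°| = 0.031914 m/s².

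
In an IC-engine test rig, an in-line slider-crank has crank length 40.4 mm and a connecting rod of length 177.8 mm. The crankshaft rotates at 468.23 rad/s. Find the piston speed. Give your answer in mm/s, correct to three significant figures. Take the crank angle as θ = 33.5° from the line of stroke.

12400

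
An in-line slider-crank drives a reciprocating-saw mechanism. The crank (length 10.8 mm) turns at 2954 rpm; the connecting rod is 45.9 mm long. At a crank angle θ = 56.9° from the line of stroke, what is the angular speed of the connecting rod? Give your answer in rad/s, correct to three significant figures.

ω = 309.3 rad/s (converted from 2954 rpm).
The rod makes angle φ with the slider axis where L sinφ = r sinθ; differentiating, L cosφ·φ̇ = r ω cosθ.
L cosφ = √(L² − r² sin²θ) = 0.045 m.
|ω_rod| = r ω |cosθ| / √(L² − r² sin²θ) = 0.0108·309.3·0.54610/0.045 = 40.544 rad/s.

40.5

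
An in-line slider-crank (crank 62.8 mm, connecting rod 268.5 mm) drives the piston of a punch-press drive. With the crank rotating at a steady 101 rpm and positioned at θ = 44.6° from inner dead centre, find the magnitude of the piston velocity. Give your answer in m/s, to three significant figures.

ω = 2π·101/60 = 10.58 rad/s
For an in-line slider-crank, x = r cosθ + √(L² − r² sin²θ), so v = −rω sinθ·[1 + r cosθ/√(L² − r² sin²θ)].
With r = 0.0628 m, L = 0.2685 m, θ = 44.6°: √(L² − r² sin²θ) = 0.26485 m.
v = −0.0628·10.58·0.70215·[1 + 0.0628·0.71203/0.26485] = -0.54512 m/s.
|v| = 0.54512 m/s.

0.545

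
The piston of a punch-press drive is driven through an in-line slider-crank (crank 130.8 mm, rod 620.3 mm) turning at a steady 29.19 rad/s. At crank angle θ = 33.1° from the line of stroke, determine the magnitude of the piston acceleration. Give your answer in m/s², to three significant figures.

103

ω = 29.19 rad/s
x(θ) = r cosθ + √(L² − r² sin²θ); with ω constant, a = ω²·d²x/dθ².
d²x/dθ² = −r cosθ − r²(cos2θ)/√u − r⁴ sin²2θ/(4u^{3/2}),  u = L² − r² sin²θ = 0.37967 m².
Substituting r = 0.1308 m, L = 0.6203 m, θ = 33.1°: d²x/dθ² = -0.12104 m.
a = ω²·d²x/dθ² = (29.19)²·(-0.12104) = -103.13 m/s²;  |a| = 103.13 m/s².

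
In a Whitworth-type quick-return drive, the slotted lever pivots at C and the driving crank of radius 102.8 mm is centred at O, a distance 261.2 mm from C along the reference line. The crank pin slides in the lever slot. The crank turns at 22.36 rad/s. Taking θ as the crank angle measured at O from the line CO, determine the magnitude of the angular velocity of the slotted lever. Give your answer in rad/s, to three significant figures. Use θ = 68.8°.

4.62

ω = 22.36 rad/s
Crank pin A relative to C: A = (d + r cosθ, r sinθ); lever angle φ = atan2(r sinθ, d + r cosθ).
Differentiating tanφ: φ̇ = rω(d cosθ + r)/(d² + r² + 2dr cosθ).
d² + r² + 2dr cosθ = |CA|² = 0.0982135 m²;  d cosθ + r = +0.19726 m.
|ω_lever| = |0.1028·22.36·+0.19726| / 0.0982135 = 4.6166 rad/s.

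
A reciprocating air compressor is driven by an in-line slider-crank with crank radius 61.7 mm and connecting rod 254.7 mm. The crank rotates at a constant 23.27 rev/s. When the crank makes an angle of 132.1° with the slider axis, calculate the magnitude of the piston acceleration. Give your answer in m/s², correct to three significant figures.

912

ω = 2π·23.3 = 146.2 rad/s
x(θ) = r cosθ + √(L² − r² sin²θ); with ω constant, a = ω²·d²x/dθ².
d²x/dθ² = −r cosθ − r²(cos2θ)/√u − r⁴ sin²2θ/(4u^{3/2}),  u = L² − r² sin²θ = 0.0627763 m².
Substituting r = 0.0617 m, L = 0.2547 m, θ = 132.1°: d²x/dθ² = +0.042673 m.
a = ω²·d²x/dθ² = (146.2)²·(+0.042673) = +912.23 m/s²;  |a| = 912.23 m/s².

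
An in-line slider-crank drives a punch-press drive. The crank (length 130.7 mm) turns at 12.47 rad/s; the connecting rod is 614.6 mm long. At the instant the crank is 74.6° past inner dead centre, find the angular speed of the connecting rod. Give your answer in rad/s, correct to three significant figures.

0.720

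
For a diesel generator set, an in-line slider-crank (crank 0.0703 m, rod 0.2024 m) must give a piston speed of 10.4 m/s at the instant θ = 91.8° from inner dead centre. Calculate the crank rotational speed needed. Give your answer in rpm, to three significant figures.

1430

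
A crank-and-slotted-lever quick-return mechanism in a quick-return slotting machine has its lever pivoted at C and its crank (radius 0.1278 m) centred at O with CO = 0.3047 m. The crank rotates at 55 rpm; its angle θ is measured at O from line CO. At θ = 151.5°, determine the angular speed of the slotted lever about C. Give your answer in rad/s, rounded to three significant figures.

2.53

ω = 5.76 rad/s (from 55 rpm).
Crank pin A relative to C: A = (d + r cosθ, r sinθ); lever angle φ = atan2(r sinθ, d + r cosθ).
Differentiating tanφ: φ̇ = rω(d cosθ + r)/(d² + r² + 2dr cosθ).
d² + r² + 2dr cosθ = |CA|² = 0.0407315 m²;  d cosθ + r = -0.13998 m.
|ω_lever| = |0.1278·5.76·-0.13998| / 0.0407315 = 2.5296 rad/s.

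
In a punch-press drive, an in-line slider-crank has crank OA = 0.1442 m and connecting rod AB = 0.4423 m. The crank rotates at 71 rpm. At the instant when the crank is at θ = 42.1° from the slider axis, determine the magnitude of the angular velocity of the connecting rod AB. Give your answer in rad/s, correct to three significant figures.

1.84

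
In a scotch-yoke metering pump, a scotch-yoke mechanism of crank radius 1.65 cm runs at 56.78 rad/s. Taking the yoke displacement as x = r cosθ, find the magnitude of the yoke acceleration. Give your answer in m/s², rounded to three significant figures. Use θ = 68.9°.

19.2

ω = 56.78 rad/s
x = r cosθ ⇒ ẍ = −rω² cosθ (ω constant).
|a| = rω²|cosθ| = 0.0165·(56.78)²·|cos 68.9°| = 19.15 m/s².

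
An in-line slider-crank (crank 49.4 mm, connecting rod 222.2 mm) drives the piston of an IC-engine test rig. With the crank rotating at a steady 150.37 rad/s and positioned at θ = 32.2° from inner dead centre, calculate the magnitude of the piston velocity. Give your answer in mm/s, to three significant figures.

ω = 150.4 rad/s
For an in-line slider-crank, x = r cosθ + √(L² − r² sin²θ), so v = −rω sinθ·[1 + r cosθ/√(L² − r² sin²θ)].
With r = 0.0494 m, L = 0.2222 m, θ = 32.2°: √(L² − r² sin²θ) = 0.22064 m.
v = −0.0494·150.4·0.53288·[1 + 0.0494·0.84619/0.22064] = -4.7083 m/s.
|v| = 4.7083 m/s = 4708.3 mm/s.

4710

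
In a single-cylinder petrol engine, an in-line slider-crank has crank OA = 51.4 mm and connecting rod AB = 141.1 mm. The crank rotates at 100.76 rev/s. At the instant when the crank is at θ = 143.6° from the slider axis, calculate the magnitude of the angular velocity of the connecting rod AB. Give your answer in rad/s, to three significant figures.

190

ω = 633.1 rad/s (converted from 100.76 rev/s).
The rod makes angle φ with the slider axis where L sinφ = r sinθ; differentiating, L cosφ·φ̇ = r ω cosθ.
L cosφ = √(L² − r² sin²θ) = 0.13776 m.
|ω_rod| = r ω |cosθ| / √(L² − r² sin²θ) = 0.0514·633.1·0.80489/0.13776 = 190.12 rad/s.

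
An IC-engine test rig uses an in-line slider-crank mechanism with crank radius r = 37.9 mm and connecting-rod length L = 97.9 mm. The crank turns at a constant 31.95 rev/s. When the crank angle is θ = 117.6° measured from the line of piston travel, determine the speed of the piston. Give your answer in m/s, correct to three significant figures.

5.46

ω = 2π·31.9 = 200.7 rad/s
For an in-line slider-crank, x = r cosθ + √(L² − r² sin²θ), so v = −rω sinθ·[1 + r cosθ/√(L² − r² sin²θ)].
With r = 0.0379 m, L = 0.0979 m, θ = 117.6°: √(L² − r² sin²θ) = 0.091958 m.
v = −0.0379·200.7·0.88620·[1 + 0.0379·-0.46330/0.091958] = -5.4551 m/s.
|v| = 5.4551 m/s.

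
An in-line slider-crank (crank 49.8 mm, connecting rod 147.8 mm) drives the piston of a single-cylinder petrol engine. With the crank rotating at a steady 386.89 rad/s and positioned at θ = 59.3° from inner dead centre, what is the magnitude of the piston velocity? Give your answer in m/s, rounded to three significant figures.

ω = 386.9 rad/s
For an in-line slider-crank, x = r cosθ + √(L² − r² sin²θ), so v = −rω sinθ·[1 + r cosθ/√(L² − r² sin²θ)].
With r = 0.0498 m, L = 0.1478 m, θ = 59.3°: √(L² − r² sin²θ) = 0.14146 m.
v = −0.0498·386.9·0.85985·[1 + 0.0498·0.51054/0.14146] = -19.544 m/s.
|v| = 19.544 m/s.

19.5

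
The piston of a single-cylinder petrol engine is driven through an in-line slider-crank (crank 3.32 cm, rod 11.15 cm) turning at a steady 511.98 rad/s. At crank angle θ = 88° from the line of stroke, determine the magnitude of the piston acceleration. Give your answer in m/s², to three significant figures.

ω = 512 rad/s
x(θ) = r cosθ + √(L² − r² sin²θ); with ω constant, a = ω²·d²x/dθ².
d²x/dθ² = −r cosθ − r²(cos2θ)/√u − r⁴ sin²2θ/(4u^{3/2}),  u = L² − r² sin²θ = 0.0113314 m².
Substituting r = 0.0332 m, L = 0.1115 m, θ = 88°: d²x/dθ² = +0.0091695 m.
a = ω²·d²x/dθ² = (512)²·(+0.0091695) = +2403.6 m/s²;  |a| = 2403.6 m/s².

2400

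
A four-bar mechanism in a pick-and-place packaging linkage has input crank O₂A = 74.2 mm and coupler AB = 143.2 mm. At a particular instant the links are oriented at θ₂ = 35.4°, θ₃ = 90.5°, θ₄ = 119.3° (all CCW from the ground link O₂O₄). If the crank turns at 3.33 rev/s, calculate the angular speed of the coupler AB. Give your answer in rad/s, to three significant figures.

ω₂ = 20.92 rad/s (from 3.33 rev/s).
Differentiating the loop-closure r₂e^{iθ₂}+r₃e^{iθ₃}=r₁+r₄e^{iθ₄} gives r₂ω₂e^{iθ₂}+r₃ω₃e^{iθ₃}=r₄ω₄e^{iθ₄}.
Eliminating the other unknown: ω₃ = r₂ω₂ sin(θ₄−θ₂) / [r₃ sin(θ₃−θ₄)].
Numerator sine = +0.99434; denominator sine = -0.48175.
Result = 0.0742·20.92·(+0.99434) / (0.1432·(-0.48175)) = -22.377 rad/s; magnitude 22.377 rad/s.

22.4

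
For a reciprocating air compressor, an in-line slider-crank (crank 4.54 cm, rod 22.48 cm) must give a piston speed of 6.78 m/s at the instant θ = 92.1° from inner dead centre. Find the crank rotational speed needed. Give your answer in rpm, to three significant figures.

For an in-line slider-crank, |v_piston| = rω|sinθ|·[1 + r cosθ/√(L² − r² sin²θ)].
With r = 0.0454 m, L = 0.2248 m, θ = 92.1°: the bracketed kinematic factor |dx/dθ| = 0.045027 m.
ω = v/|dx/dθ| = 6.78/0.045027 = 150.58 rad/s.
N = 60ω/(2π) = 1437.9 rpm.

1440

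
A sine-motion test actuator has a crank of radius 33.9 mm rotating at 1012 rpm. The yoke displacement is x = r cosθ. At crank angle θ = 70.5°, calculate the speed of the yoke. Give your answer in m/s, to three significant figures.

3.39

ω = 106 rad/s (from 1012 rpm).
x = r cosθ ⇒ ẋ = −rω sinθ.
|v| = rω|sinθ| = 0.0339·106·|sin 70.5°| = 3.3865 m/s.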